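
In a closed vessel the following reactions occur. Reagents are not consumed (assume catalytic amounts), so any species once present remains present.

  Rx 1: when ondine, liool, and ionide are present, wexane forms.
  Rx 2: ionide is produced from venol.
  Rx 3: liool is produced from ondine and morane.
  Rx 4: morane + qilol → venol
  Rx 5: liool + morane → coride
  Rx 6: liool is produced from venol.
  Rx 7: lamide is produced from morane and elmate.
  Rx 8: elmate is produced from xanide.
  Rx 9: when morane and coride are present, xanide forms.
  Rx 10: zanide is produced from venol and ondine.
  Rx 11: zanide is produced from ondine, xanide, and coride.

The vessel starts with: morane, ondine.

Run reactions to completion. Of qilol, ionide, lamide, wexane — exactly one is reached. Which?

lamide

ondine and morane present → liool forms (Rx 3).
liool and morane present → coride forms (Rx 5).
morane and coride present → xanide forms (Rx 9).
xanide present → elmate forms (Rx 8).
morane and elmate present → lamide forms (Rx 7).
wexane would need ondine, liool, and ionide (Rx 1), but ionide never forms. No rule produces qilol, and it is not given. ionide would need venol (Rx 2), but venol never forms.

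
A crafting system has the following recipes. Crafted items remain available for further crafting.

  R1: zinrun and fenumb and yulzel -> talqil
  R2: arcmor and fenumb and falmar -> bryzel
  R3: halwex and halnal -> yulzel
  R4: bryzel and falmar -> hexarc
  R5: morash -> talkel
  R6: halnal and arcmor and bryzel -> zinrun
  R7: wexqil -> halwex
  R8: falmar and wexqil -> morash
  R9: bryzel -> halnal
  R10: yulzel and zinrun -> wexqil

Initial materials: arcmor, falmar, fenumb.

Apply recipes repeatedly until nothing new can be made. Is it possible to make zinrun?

Using R2, arcmor, fenumb, and falmar make bryzel.
Using R9, bryzel makes halnal.
Using R6, halnal, arcmor, and bryzel make zinrun.

Yes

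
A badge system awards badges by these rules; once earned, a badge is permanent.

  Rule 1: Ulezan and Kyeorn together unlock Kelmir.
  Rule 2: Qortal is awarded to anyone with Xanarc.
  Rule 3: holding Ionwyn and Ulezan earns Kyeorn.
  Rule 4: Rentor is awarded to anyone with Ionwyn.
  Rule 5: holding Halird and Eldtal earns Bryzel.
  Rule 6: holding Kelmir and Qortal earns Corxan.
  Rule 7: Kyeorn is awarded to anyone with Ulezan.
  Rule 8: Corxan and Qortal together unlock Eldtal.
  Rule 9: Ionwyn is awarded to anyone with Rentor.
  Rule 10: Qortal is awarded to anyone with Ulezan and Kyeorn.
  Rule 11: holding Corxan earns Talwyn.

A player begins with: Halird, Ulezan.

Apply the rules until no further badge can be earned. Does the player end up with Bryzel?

Yes

With Ulezan, Kyeorn is earned (Rule 7).
With Ulezan and Kyeorn, Qortal is earned (Rule 10).
With Ulezan and Kyeorn, Kelmir is earned (Rule 1).
With Kelmir and Qortal, Corxan is earned (Rule 6).
With Corxan and Qortal, Eldtal is earned (Rule 8).
With Halird and Eldtal, Bryzel is earned (Rule 5).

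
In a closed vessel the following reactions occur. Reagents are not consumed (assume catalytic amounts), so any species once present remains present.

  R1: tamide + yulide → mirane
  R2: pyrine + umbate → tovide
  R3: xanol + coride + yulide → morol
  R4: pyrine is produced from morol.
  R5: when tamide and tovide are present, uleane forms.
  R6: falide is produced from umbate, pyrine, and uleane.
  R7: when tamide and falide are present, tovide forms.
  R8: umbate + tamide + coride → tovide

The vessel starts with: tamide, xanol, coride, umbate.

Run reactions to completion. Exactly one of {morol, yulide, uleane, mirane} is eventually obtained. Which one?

umbate, tamide, and coride present → tovide forms (R8).
tamide and tovide present → uleane forms (R5).
No rule produces yulide, and it is not given. morol would need xanol, coride, and yulide (R3), but yulide never forms. mirane would need tamide and yulide (R1), but yulide never forms.

uleane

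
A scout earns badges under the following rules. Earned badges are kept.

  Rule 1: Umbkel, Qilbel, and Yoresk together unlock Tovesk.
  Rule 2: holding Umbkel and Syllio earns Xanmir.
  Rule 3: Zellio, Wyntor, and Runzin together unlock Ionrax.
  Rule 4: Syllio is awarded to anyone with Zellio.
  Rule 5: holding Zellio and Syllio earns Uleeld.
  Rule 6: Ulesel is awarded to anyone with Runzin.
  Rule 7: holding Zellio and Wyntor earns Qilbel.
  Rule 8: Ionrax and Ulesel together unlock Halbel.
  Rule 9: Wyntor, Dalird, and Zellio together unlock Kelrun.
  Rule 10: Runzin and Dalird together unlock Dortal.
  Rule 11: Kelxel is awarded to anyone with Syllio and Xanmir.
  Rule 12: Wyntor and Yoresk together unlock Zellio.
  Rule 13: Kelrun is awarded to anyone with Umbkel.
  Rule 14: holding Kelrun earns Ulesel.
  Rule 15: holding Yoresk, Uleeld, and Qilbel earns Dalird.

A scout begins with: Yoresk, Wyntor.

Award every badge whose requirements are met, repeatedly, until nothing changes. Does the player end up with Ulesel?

With Wyntor and Yoresk, Zellio is earned (Rule 12).
With Zellio and Wyntor, Qilbel is earned (Rule 7).
With Zellio, Syllio is earned (Rule 4).
With Zellio and Syllio, Uleeld is earned (Rule 5).
With Yoresk, Uleeld, and Qilbel, Dalird is earned (Rule 15).
With Wyntor, Dalird, and Zellio, Kelrun is earned (Rule 9).
With Kelrun, Ulesel is earned (Rule 14).

Yes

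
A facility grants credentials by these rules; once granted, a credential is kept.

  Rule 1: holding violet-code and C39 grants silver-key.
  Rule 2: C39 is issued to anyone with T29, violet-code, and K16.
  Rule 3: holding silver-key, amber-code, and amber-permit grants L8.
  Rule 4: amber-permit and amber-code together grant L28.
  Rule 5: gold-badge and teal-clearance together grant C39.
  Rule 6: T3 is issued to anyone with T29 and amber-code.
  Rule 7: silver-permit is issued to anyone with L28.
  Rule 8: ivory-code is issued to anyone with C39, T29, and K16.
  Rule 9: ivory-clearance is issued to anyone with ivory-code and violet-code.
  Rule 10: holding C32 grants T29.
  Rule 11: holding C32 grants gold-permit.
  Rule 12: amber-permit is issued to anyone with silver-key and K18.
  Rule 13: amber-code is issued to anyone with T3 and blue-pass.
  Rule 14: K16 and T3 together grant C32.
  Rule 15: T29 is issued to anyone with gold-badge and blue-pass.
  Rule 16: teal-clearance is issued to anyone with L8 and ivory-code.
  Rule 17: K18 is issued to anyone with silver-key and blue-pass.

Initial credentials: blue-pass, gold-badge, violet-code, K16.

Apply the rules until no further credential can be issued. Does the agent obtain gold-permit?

No

gold-permit would need C32 (Rule 11), but C32 is never granted.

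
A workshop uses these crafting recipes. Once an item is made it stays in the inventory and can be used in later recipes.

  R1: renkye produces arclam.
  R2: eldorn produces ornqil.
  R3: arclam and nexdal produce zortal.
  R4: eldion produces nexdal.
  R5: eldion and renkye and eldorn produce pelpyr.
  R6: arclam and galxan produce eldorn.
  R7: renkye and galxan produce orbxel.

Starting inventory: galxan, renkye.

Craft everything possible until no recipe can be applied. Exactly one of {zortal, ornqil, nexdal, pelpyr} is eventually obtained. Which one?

Using R1, renkye makes arclam.
arclam and galxan → eldorn (R6).
eldorn → ornqil (R2).
pelpyr would need eldion, renkye, and eldorn (R5), but eldion is never obtained. zortal would need arclam and nexdal (R3), but nexdal is never obtained. nexdal would need eldion (R4), but eldion is never obtained.

ornqil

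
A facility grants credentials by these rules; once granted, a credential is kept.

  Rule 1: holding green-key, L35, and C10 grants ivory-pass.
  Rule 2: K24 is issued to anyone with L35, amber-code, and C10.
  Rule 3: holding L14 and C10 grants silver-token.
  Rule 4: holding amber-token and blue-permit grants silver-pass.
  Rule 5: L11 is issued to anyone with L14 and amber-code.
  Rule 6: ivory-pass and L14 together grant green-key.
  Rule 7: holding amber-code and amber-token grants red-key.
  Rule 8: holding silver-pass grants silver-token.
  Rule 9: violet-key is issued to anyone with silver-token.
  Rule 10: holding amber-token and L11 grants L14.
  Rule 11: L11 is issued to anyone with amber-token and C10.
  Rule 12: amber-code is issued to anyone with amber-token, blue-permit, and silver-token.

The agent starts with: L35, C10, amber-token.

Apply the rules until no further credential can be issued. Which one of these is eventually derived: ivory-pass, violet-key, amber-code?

violet-key

Holding amber-token and C10 grants L11 (Rule 11).
Holding amber-token and L11 grants L14 (Rule 10).
Holding L14 and C10 grants silver-token (Rule 3).
Holding silver-token grants violet-key (Rule 9).
amber-code would need amber-token, blue-permit, and silver-token (Rule 12), but blue-permit is never granted. ivory-pass would need green-key, L35, and C10 (Rule 1), but green-key is never granted.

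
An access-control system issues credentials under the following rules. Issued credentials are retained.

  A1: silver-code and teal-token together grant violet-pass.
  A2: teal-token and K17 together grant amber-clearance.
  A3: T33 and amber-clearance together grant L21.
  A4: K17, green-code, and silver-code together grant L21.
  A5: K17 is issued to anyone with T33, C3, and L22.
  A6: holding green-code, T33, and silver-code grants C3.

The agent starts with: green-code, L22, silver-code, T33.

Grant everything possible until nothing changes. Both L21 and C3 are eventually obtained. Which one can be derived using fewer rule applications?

C3

C3: Holding green-code, T33, and silver-code grants C3 (A6). [1 rule application]
L21: Holding green-code, T33, and silver-code grants C3 (A6). Holding T33, C3, and L22 grants K17 (A5). Holding K17, green-code, and silver-code grants L21 (A4). [3 rule applications]
C3 needs fewer.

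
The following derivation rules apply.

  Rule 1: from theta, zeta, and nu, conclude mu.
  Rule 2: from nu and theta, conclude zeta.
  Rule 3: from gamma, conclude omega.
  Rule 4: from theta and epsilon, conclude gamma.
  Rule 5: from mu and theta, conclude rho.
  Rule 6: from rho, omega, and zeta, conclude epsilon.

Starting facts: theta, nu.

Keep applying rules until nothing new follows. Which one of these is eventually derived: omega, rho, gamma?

From nu and theta, Rule 2 gives zeta.
From theta, zeta, and nu, Rule 1 gives mu.
From mu and theta, Rule 5 gives rho.
omega would need gamma (Rule 3), but gamma is never established. gamma would need theta and epsilon (Rule 4), but epsilon is never established.

rho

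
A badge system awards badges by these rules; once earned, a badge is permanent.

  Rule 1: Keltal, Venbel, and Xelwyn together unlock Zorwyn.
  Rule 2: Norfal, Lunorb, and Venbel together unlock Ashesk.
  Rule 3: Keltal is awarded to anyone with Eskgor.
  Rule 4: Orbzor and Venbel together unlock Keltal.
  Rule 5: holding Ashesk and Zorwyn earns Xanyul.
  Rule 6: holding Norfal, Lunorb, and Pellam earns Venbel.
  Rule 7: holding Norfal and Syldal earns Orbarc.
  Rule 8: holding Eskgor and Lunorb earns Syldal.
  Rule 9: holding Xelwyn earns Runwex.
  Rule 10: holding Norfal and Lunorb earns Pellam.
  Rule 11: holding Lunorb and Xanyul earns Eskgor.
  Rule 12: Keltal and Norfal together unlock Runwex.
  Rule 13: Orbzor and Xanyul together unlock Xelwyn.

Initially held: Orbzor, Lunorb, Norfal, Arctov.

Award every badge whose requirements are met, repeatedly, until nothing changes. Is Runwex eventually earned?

Yes

With Norfal and Lunorb, Pellam is earned (Rule 10).
With Norfal, Lunorb, and Pellam, Venbel is earned (Rule 6).
With Orbzor and Venbel, Keltal is earned (Rule 4).
With Keltal and Norfal, Runwex is earned (Rule 12).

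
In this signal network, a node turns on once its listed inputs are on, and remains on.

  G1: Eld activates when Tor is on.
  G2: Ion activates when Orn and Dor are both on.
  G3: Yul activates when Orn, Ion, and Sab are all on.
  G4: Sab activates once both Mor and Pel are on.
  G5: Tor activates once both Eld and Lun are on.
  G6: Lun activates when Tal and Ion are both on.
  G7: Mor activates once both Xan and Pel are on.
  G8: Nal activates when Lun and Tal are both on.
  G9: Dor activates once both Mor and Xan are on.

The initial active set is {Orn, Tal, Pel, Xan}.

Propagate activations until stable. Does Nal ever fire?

G7: Xan and Pel on → Mor on.
G9: Mor and Xan on → Dor on.
G2: Orn and Dor on → Ion on.
G6: Tal and Ion on → Lun on.
G8: Lun and Tal on → Nal on.

Yes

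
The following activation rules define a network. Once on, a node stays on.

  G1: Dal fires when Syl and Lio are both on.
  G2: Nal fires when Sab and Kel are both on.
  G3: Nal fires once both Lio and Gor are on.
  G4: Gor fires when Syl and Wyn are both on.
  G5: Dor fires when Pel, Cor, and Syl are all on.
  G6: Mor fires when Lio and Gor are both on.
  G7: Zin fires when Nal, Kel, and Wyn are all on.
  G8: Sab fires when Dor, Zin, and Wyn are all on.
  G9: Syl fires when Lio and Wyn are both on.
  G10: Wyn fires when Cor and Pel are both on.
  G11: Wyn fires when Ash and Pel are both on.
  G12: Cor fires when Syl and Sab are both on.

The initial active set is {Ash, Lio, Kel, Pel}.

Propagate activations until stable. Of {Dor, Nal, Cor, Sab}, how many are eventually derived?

1

G11: Ash and Pel on → Wyn on.
G9: Lio and Wyn on → Syl on.
Syl and Wyn are on, so Gor fires (G4).
G3: Lio and Gor on → Nal on.
Dor would need Pel, Cor, and Syl (G5), but Cor never turns on.
Nal: reached.
Cor would need Syl and Sab (G12), but Sab never turns on.
Sab would need Dor, Zin, and Wyn (G8), but Dor never turns on.
Reached: Nal — 1 of the 4.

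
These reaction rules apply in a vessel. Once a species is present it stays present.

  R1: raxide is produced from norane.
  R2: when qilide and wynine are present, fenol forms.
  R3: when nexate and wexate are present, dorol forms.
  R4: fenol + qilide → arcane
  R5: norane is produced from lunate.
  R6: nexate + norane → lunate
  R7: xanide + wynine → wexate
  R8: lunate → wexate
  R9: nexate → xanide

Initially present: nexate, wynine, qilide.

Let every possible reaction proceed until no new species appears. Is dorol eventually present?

nexate present → xanide forms (R9).
xanide and wynine present → wexate forms (R7).
nexate and wexate present → dorol forms (R3).

Yes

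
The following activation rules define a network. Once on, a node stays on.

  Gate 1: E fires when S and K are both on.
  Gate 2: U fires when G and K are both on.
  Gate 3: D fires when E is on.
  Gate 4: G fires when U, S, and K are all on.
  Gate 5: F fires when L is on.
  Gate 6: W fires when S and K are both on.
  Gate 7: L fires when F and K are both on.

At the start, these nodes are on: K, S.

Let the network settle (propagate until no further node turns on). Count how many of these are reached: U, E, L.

Gate 1: S and K on → E on.
U would need G and K (Gate 2), but G never turns on.
E: reached.
L would need F and K (Gate 7), but F never turns on.
Reached: E — 1 of the 3.

1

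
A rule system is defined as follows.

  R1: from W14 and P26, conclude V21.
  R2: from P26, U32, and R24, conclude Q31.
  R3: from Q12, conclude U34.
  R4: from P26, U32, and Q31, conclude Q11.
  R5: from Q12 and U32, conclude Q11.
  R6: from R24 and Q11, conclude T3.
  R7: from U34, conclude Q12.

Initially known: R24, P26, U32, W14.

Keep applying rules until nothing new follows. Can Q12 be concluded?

No

Q12 would need U34 (R7), but U34 is never established.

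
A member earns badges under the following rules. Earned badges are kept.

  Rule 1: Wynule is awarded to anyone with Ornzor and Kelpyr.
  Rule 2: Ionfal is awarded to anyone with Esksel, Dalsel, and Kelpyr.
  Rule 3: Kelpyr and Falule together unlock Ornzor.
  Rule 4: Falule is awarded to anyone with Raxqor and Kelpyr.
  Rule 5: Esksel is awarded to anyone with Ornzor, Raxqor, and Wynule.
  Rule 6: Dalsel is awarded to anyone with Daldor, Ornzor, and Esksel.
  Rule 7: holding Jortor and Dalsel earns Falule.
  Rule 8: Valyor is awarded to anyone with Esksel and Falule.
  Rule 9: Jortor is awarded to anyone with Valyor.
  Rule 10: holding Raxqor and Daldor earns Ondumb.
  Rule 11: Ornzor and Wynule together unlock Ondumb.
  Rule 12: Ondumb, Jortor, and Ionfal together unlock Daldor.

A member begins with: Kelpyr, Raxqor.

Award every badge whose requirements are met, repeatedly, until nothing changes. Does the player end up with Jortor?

Yes

With Raxqor and Kelpyr, Falule is earned (Rule 4).
With Kelpyr and Falule, Ornzor is earned (Rule 3).
With Ornzor and Kelpyr, Wynule is earned (Rule 1).
With Ornzor, Raxqor, and Wynule, Esksel is earned (Rule 5).
With Esksel and Falule, Valyor is earned (Rule 8).
With Valyor, Jortor is earned (Rule 9).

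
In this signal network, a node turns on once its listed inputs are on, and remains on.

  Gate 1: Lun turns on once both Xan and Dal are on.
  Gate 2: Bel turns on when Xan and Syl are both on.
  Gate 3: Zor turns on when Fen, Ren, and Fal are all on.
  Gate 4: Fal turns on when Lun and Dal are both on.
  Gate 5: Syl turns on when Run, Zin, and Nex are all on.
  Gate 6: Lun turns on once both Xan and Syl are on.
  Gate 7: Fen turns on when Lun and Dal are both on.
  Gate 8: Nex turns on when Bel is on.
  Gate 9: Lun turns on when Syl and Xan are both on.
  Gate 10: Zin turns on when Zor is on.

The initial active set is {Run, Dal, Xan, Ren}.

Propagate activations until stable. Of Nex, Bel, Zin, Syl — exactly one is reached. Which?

Xan and Dal are on, so Lun turns on (Gate 1).
Gate 7: Lun and Dal on → Fen on.
Lun and Dal are on, so Fal turns on (Gate 4).
Fen, Ren, and Fal are on, so Zor turns on (Gate 3).
Gate 10: Zor on → Zin on.
Syl would need Run, Zin, and Nex (Gate 5), but Nex never turns on. Nex would need Bel (Gate 8), but Bel never turns on. Bel would need Xan and Syl (Gate 2), but Syl never turns on.

Zin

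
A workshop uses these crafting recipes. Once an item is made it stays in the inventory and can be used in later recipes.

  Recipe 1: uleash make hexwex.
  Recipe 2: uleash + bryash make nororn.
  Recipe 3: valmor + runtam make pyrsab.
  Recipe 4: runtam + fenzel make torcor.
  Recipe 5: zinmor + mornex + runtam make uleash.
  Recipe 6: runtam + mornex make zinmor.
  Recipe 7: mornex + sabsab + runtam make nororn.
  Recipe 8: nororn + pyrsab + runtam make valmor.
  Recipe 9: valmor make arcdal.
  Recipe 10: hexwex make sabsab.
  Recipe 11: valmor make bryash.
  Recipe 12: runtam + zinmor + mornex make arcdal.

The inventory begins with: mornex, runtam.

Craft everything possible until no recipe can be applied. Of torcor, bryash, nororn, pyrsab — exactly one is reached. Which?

nororn

Using Recipe 6, runtam and mornex make zinmor.
Using Recipe 5, zinmor, mornex, and runtam make uleash.
uleash → hexwex (Recipe 1).
hexwex → sabsab (Recipe 10).
Using Recipe 7, mornex, sabsab, and runtam make nororn.
pyrsab would need valmor and runtam (Recipe 3), but valmor is never obtained. bryash would need valmor (Recipe 11), but valmor is never obtained. torcor would need runtam and fenzel (Recipe 4), but fenzel is never obtained.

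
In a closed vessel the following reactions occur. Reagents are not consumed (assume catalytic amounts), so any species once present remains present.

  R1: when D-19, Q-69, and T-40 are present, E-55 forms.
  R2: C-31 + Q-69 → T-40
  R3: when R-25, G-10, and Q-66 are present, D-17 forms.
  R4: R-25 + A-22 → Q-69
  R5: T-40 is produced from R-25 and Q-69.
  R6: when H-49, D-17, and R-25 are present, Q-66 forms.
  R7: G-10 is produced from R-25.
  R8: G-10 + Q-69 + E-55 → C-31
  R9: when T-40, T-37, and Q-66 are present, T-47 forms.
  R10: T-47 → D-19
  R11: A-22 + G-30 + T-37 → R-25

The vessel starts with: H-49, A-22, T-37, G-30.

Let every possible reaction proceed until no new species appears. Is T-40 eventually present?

Yes

A-22, G-30, and T-37 present → R-25 forms (R11).
R-25 and A-22 present → Q-69 forms (R4).
R-25 and Q-69 present → T-40 forms (R5).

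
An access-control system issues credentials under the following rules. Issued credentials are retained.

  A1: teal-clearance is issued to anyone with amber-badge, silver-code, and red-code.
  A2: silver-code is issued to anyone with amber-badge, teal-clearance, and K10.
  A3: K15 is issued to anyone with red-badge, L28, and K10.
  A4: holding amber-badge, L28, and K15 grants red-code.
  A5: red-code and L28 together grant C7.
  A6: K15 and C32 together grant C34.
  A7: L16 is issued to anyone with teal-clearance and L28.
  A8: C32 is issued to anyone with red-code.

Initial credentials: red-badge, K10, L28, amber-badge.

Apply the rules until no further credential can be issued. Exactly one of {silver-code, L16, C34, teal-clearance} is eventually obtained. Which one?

Holding red-badge, L28, and K10 grants K15 (A3).
Holding amber-badge, L28, and K15 grants red-code (A4).
Holding red-code grants C32 (A8).
Holding K15 and C32 grants C34 (A6).
silver-code would need amber-badge, teal-clearance, and K10 (A2), but teal-clearance is never granted. teal-clearance would need amber-badge, silver-code, and red-code (A1), but silver-code is never granted. L16 would need teal-clearance and L28 (A7), but teal-clearance is never granted.

C34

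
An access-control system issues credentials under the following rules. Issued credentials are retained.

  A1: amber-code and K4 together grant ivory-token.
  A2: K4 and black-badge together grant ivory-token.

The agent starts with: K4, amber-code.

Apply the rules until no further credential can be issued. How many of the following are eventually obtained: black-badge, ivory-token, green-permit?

1

Holding amber-code and K4 grants ivory-token (A1).
No rule produces black-badge, and it is not given.
ivory-token: reached.
No rule produces green-permit, and it is not given.
Reached: ivory-token — 1 of the 3.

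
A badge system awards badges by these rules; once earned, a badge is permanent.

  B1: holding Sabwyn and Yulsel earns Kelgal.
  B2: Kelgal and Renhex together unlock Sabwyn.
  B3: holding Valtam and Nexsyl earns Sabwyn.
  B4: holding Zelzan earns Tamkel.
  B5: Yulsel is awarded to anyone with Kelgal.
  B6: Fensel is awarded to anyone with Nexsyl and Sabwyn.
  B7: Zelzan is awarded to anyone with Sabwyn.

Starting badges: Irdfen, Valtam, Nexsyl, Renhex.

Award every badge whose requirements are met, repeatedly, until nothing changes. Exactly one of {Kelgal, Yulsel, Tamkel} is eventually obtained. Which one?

With Valtam and Nexsyl, Sabwyn is earned (B3).
With Sabwyn, Zelzan is earned (B7).
With Zelzan, Tamkel is earned (B4).
Kelgal would need Sabwyn and Yulsel (B1), but Yulsel is never earned. Yulsel would need Kelgal (B5), but Kelgal is never earned.

Tamkel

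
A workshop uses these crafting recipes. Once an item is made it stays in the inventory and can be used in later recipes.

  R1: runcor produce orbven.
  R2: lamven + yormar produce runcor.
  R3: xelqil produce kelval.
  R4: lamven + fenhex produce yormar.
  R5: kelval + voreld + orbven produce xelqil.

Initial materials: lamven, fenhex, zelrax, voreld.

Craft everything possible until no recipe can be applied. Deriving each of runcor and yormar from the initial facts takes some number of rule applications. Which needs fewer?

yormar: lamven + fenhex → yormar (R4). [1 rule application]
runcor: lamven + fenhex → yormar (R4). lamven + yormar → runcor (R2). [2 rule applications]
yormar needs fewer.

yormar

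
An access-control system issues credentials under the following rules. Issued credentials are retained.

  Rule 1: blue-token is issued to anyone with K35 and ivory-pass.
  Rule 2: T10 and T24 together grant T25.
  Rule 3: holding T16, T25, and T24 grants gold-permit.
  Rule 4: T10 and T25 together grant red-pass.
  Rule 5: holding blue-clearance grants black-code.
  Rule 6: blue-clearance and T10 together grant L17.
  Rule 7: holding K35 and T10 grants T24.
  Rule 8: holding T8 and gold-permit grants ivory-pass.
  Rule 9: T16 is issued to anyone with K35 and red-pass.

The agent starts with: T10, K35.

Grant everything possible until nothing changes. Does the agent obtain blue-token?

No

blue-token would need K35 and ivory-pass (Rule 1), but ivory-pass is never granted.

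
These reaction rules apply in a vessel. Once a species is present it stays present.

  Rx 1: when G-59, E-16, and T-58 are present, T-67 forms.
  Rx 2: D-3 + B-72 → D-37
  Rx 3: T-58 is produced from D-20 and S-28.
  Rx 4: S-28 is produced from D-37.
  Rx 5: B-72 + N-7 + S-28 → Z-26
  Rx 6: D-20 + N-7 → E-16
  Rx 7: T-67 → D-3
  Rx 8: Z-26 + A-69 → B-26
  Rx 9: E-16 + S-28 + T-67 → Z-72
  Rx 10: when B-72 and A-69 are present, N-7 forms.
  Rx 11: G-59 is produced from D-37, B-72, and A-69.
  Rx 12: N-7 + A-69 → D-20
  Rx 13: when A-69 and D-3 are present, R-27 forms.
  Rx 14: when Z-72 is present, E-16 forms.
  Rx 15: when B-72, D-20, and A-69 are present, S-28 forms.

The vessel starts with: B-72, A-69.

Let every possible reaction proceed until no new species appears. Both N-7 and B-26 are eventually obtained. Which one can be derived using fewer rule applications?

N-7

N-7: B-72 and A-69 present → N-7 forms (Rx 10). [1 rule application]
B-26: B-72 and A-69 present → N-7 forms (Rx 10). N-7 and A-69 present → D-20 forms (Rx 12). B-72, D-20, and A-69 present → S-28 forms (Rx 15). B-72, N-7, and S-28 present → Z-26 forms (Rx 5). Z-26 and A-69 present → B-26 forms (Rx 8). [5 rule applications]
N-7 needs fewer.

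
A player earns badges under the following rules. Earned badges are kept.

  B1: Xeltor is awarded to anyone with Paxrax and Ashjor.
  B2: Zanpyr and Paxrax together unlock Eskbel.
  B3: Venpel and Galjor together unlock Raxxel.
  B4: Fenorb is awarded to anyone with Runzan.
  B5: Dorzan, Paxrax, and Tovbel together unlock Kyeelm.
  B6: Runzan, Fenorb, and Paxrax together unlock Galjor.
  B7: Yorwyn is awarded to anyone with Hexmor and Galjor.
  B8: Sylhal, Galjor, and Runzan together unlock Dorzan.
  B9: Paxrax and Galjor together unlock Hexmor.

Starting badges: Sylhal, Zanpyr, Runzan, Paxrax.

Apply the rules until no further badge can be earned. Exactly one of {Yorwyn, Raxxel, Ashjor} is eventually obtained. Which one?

Yorwyn

With Runzan, Fenorb is earned (B4).
With Runzan, Fenorb, and Paxrax, Galjor is earned (B6).
With Paxrax and Galjor, Hexmor is earned (B9).
With Hexmor and Galjor, Yorwyn is earned (B7).
No rule produces Ashjor, and it is not given. Raxxel would need Venpel and Galjor (B3), but Venpel is never earned.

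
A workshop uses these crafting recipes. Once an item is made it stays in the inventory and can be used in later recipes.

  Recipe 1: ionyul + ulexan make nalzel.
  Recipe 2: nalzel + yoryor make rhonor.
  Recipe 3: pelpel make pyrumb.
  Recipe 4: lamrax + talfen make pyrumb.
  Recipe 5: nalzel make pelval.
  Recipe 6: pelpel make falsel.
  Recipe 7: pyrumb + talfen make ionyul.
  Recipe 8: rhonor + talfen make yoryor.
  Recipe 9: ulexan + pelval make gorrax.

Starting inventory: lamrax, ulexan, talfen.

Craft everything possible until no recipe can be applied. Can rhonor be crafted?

rhonor would need nalzel and yoryor (Recipe 2), but yoryor is never obtained.

No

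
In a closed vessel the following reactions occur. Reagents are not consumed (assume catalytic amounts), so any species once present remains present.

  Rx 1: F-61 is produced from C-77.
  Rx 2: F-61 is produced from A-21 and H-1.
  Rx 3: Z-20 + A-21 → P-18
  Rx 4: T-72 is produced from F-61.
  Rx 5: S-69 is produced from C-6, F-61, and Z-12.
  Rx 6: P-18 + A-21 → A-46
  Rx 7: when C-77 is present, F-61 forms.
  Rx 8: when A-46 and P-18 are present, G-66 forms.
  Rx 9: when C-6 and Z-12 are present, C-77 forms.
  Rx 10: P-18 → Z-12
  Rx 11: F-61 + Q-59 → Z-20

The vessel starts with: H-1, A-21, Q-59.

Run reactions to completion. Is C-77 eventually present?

C-77 would need C-6 and Z-12 (Rx 9), but C-6 never forms.

No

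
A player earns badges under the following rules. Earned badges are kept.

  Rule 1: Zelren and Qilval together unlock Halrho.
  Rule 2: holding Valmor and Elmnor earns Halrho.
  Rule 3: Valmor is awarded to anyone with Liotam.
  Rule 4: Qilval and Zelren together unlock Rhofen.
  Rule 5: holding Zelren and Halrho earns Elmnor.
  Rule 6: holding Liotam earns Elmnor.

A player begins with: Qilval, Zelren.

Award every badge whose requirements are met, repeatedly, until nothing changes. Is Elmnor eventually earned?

With Zelren and Qilval, Halrho is earned (Rule 1).
With Zelren and Halrho, Elmnor is earned (Rule 5).

Yes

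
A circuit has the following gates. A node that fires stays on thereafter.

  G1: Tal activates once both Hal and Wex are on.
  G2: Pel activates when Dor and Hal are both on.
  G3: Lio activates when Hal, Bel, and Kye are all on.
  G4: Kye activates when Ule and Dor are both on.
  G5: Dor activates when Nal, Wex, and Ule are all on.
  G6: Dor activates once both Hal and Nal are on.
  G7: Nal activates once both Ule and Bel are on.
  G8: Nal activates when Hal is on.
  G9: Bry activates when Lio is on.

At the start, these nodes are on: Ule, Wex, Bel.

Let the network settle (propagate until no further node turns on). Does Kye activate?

G7: Ule and Bel on → Nal on.
Nal, Wex, and Ule are on, so Dor activates (G5).
Ule and Dor are on, so Kye activates (G4).

Yes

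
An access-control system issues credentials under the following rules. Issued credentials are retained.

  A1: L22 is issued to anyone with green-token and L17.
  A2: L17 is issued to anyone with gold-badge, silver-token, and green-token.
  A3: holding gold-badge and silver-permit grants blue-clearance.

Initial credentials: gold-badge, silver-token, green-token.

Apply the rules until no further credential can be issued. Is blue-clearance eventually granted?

No

blue-clearance would need gold-badge and silver-permit (A3), but silver-permit is never granted.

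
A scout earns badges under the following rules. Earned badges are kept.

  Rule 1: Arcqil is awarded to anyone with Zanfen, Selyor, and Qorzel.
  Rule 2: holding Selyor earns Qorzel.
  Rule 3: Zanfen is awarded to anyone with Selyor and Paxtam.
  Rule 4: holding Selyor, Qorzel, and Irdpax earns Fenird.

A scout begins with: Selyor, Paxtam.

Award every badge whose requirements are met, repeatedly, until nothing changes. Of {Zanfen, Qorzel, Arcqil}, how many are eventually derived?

With Selyor and Paxtam, Zanfen is earned (Rule 3).
With Selyor, Qorzel is earned (Rule 2).
With Zanfen, Selyor, and Qorzel, Arcqil is earned (Rule 1).
Zanfen: reached.
Qorzel: reached.
Arcqil: reached.
All 3 are reached.

3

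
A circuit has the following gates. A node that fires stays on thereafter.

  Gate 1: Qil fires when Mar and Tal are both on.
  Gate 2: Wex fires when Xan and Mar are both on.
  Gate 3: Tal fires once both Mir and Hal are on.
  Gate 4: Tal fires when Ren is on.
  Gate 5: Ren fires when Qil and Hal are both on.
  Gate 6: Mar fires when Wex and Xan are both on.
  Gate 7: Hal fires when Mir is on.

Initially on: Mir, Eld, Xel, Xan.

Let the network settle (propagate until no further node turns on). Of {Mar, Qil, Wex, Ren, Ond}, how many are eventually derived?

0

Mar would need Wex and Xan (Gate 6), but Wex never turns on.
Qil would need Mar and Tal (Gate 1), but Mar never turns on.
Wex would need Xan and Mar (Gate 2), but Mar never turns on.
Ren would need Qil and Hal (Gate 5), but Qil never turns on.
No rule produces Ond, and it is not given.
None of the 5 are reached.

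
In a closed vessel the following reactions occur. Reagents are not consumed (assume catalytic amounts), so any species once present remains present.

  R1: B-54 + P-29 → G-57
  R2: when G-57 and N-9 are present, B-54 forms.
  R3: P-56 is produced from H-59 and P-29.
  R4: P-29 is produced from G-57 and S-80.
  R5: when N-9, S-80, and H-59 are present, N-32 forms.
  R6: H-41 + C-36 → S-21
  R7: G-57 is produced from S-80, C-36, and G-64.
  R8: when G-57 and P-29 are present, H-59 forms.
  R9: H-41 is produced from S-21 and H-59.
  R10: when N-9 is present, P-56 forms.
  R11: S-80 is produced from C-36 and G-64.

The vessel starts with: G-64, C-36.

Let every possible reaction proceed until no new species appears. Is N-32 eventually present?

No

N-32 would need N-9, S-80, and H-59 (R5), but N-9 never forms.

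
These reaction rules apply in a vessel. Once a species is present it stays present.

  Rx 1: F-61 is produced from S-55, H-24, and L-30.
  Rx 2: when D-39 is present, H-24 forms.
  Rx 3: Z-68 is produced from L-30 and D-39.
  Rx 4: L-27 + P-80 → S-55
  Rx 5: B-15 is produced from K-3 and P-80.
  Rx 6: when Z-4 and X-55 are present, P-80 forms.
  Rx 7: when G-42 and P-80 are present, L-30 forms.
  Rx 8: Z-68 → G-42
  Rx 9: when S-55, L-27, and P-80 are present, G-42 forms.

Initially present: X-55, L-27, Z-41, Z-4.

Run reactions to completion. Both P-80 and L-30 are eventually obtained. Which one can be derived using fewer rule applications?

P-80: Z-4 and X-55 present → P-80 forms (Rx 6). [1 rule application]
L-30: Z-4 and X-55 present → P-80 forms (Rx 6). L-27 and P-80 present → S-55 forms (Rx 4). S-55, L-27, and P-80 present → G-42 forms (Rx 9). G-42 and P-80 present → L-30 forms (Rx 7). [4 rule applications]
P-80 needs fewer.

P-80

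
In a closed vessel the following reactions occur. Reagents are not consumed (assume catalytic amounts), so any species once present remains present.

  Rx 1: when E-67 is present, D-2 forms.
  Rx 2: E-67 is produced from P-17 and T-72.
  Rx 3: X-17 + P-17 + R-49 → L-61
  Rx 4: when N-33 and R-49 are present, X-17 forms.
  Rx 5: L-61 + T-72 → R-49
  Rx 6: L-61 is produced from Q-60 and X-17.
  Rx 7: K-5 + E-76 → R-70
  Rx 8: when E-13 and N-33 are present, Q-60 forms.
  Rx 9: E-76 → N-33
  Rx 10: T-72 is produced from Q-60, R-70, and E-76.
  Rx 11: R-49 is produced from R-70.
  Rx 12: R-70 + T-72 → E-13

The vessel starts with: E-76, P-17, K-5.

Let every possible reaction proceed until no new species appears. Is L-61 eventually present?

Yes

K-5 and E-76 present → R-70 forms (Rx 7).
E-76 present → N-33 forms (Rx 9).
R-70 present → R-49 forms (Rx 11).
N-33 and R-49 present → X-17 forms (Rx 4).
X-17, P-17, and R-49 present → L-61 forms (Rx 3).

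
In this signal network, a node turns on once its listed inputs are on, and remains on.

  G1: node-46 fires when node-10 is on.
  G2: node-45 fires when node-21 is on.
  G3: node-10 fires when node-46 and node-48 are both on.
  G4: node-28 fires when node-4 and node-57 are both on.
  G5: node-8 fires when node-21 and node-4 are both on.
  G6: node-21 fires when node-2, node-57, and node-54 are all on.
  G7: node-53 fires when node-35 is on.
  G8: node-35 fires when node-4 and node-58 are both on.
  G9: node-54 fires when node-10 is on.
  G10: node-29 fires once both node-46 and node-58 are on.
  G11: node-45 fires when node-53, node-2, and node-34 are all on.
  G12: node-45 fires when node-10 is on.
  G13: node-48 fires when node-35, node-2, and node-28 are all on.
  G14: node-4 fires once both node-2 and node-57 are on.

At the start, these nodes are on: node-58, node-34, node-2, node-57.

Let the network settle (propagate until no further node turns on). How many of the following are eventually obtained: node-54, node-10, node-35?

G14: node-2 and node-57 on → node-4 on.
node-4 and node-58 are on, so node-35 fires (G8).
node-54 would need node-10 (G9), but node-10 never turns on.
node-10 would need node-46 and node-48 (G3), but node-46 never turns on.
node-35: reached.
Reached: node-35 — 1 of the 3.

1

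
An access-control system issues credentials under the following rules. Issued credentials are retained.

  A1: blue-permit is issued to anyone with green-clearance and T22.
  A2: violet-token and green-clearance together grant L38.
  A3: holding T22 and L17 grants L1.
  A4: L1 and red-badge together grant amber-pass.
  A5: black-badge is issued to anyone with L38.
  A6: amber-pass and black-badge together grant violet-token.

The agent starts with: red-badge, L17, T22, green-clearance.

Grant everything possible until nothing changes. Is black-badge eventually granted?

No

black-badge would need L38 (A5), but L38 is never granted.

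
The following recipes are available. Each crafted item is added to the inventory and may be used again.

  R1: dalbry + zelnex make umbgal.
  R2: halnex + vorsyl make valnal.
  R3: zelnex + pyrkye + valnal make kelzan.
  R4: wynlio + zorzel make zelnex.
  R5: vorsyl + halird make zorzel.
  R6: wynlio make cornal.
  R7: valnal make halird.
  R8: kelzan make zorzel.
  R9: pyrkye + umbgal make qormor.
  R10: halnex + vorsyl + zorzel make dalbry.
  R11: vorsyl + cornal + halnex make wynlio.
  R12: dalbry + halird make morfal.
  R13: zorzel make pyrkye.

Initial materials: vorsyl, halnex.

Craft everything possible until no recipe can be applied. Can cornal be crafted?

No

cornal would need wynlio (R6), but wynlio is never obtained.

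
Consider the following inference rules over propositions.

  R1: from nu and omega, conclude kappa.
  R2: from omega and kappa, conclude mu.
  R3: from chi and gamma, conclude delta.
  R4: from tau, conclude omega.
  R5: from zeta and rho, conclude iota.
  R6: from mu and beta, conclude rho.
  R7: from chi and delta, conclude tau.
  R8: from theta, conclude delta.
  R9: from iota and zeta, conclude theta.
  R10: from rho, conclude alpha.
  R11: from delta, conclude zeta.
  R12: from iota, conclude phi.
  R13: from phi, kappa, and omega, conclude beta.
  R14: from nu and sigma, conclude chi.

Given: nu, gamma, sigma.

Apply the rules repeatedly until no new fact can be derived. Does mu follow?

Yes

nu and sigma hold, so chi follows (R14).
chi and gamma hold, so delta follows (R3).
From chi and delta, R7 gives tau.
From tau, R4 gives omega.
From nu and omega, R1 gives kappa.
omega and kappa hold, so mu follows (R2).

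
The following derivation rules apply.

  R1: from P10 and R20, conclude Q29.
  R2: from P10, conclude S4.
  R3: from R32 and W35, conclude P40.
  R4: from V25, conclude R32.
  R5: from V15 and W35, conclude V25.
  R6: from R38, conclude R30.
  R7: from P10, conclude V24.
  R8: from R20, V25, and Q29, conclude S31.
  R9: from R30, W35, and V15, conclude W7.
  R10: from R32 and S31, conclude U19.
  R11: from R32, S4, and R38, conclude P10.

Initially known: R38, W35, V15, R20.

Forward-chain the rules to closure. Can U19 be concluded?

No

U19 would need R32 and S31 (R10), but S31 is never established.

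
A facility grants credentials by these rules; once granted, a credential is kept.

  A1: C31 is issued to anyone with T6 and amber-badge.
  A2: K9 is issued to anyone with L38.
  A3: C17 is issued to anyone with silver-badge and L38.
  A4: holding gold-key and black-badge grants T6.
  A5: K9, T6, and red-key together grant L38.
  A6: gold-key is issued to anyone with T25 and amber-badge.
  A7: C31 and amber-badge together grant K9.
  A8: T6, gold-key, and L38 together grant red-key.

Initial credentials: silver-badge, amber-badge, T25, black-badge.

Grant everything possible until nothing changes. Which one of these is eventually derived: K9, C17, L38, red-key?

K9

Holding T25 and amber-badge grants gold-key (A6).
Holding gold-key and black-badge grants T6 (A4).
Holding T6 and amber-badge grants C31 (A1).
Holding C31 and amber-badge grants K9 (A7).
red-key would need T6, gold-key, and L38 (A8), but L38 is never granted. L38 would need K9, T6, and red-key (A5), but red-key is never granted. C17 would need silver-badge and L38 (A3), but L38 is never granted.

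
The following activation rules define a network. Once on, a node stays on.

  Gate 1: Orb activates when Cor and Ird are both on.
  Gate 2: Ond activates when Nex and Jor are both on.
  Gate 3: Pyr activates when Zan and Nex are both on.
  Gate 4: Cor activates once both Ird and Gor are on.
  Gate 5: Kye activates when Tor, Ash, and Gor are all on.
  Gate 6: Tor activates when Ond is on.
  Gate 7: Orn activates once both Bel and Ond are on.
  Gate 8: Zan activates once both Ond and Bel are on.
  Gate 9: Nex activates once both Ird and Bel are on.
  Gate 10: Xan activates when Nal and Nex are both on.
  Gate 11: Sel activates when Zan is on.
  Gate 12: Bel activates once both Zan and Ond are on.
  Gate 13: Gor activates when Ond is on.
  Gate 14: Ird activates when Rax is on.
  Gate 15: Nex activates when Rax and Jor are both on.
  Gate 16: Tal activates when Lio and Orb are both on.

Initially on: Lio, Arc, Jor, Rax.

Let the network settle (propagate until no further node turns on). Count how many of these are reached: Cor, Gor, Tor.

Gate 15: Rax and Jor on → Nex on.
Rax is on, so Ird activates (Gate 14).
Nex and Jor are on, so Ond activates (Gate 2).
Gate 13: Ond on → Gor on.
Gate 6: Ond on → Tor on.
Gate 4: Ird and Gor on → Cor on.
Cor: reached.
Gor: reached.
Tor: reached.
All 3 are reached.

3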